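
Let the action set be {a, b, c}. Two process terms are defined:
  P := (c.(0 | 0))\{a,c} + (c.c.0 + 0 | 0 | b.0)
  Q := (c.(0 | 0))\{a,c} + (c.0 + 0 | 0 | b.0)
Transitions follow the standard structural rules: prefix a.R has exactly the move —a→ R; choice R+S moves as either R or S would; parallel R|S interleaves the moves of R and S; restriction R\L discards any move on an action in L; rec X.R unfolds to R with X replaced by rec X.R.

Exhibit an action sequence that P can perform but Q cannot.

LTS(P): 4 reachable states
  s0 = (c.(0 | 0))\{a,c} + (c.c.0 + 0 | 0 | b.0) :: ··b··> s1, ··c··> s2
  s1 = 0 | 0 | 0 :: ∅
  s2 = c.0 :: ··c··> s3
  s3 = 0 :: ∅
LTS(Q): 3 reachable states
  t0 = (c.(0 | 0))\{a,c} + (c.0 + 0 | 0 | b.0) :: ··b··> t1, ··c··> t2
  t1 = 0 | 0 | 0 :: ∅
  t2 = 0 :: ∅
Run σ = ⟨cc⟩ on P: start {s0}
  step 1 (c): {s2}
  step 2 (c): {s3}
  P completes σ.
Run σ = ⟨cc⟩ on Q: start {t0}
  step 1 (c): {t2}
  step 2 (c): ∅  — Q cannot continue

cc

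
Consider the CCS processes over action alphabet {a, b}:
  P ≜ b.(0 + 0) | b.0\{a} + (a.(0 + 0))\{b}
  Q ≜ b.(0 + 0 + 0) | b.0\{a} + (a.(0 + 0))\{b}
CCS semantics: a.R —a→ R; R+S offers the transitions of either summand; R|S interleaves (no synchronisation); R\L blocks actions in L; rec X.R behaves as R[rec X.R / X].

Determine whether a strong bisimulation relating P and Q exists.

P's transition system — 5 states:
  u0 = b.(0 + 0) | b.0\{a} + (a.(0 + 0))\{b} has moves --a--▸ u1, --b--▸ u2, --b--▸ u3
  u1 = (0 + 0)\{b} has moves (no moves)
  u2 = (0 + 0) | b.0\{a} has moves --b--▸ u4
  u3 = b.(0 + 0) | 0\{a} has moves --b--▸ u4
  u4 = (0 + 0) | 0\{a} has moves (no moves)
Q's transition system — 5 states:
  v0 = b.(0 + 0 + 0) | b.0\{a} + (a.(0 + 0))\{b} has moves --a--▸ v1, --b--▸ v2, --b--▸ v3
  v1 = (0 + 0)\{b} has moves (no moves)
  v2 = (0 + 0 + 0) | b.0\{a} has moves --b--▸ v4
  v3 = b.(0 + 0 + 0) | 0\{a} has moves --b--▸ v4
  v4 = (0 + 0 + 0) | 0\{a} has moves (no moves)
Bisimilarity quotient blocks:
  B0 = {u0, v0}
  B1 = {u2, u3, v2, v3}
  B2 = {u1, u4, v1, v4}
u0 ∈ B0, v0 ∈ B0 → same block

YES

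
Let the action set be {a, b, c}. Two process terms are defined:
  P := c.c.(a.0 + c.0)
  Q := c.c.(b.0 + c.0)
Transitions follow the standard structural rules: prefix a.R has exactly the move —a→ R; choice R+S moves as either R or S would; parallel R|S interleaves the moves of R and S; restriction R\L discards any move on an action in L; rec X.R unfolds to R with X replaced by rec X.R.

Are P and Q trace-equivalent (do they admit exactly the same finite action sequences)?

NO — witness ⟨cca⟩

Reachable graph of P (4 states):
  m0 = c.c.(a.0 + c.0) | ··c··> m1
  m1 = c.(a.0 + c.0) | ··c··> m2
  m2 = a.0 + c.0 | ··a··> m3, ··c··> m3
  m3 = 0 | stopped
Reachable graph of Q (4 states):
  n0 = c.c.(b.0 + c.0) | ··c··> n1
  n1 = c.(b.0 + c.0) | ··c··> n2
  n2 = b.0 + c.0 | ··b··> n3, ··c··> n3
  n3 = 0 | stopped
Trace ⟨cca⟩ through P, begin at {m0}:
  [1] c ⇒ {m1}
  [2] c ⇒ {m2}
  [3] a ⇒ {m3}
  ✓ P
Trace ⟨cca⟩ through Q, begin at {n0}:
  [1] c ⇒ {n1}
  [2] c ⇒ {n2}
  [3] a ⇒ no successor for Q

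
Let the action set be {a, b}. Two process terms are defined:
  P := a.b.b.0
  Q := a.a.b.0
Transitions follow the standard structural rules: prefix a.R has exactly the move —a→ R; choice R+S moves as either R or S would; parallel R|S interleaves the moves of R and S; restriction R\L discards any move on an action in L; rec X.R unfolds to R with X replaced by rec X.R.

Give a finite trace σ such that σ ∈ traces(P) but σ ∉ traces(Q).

ab

P's transition system — 4 states:
  u0 = a.b.b.0 :: —a→ u1
  u1 = b.b.0 :: —b→ u2
  u2 = b.0 :: —b→ u3
  u3 = 0 :: deadlocked
Q's transition system — 4 states:
  v0 = a.a.b.0 :: —a→ v1
  v1 = a.b.0 :: —a→ v2
  v2 = b.0 :: —b→ v3
  v3 = 0 :: deadlocked
Trace ⟨ab⟩ through P, begin at {u0}:
  [1] a ⇒ {u1}
  [2] b ⇒ {u2}
  — P admits the full trace.
Trace ⟨ab⟩ through Q, begin at {v0}:
  [1] a ⇒ {v1}
  [2] b ⇒ no successor for Q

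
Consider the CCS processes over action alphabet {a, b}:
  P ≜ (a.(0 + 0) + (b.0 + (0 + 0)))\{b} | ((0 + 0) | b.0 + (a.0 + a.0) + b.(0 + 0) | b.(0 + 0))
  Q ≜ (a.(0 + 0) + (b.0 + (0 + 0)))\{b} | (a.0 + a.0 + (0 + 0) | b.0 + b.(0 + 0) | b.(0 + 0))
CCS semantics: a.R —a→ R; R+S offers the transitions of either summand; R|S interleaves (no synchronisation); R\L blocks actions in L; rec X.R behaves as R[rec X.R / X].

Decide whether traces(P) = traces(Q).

LTS(P): 12 reachable states
  p0 = (a.(0 + 0) + (b.0 + (0 + 0)))\{b} | ((0 + 0) | b.0 + (a.0 + a.0) + b.(0 + 0) | b.(0 + 0)) :: =a=> p1, =a=> p2, =b=> p3, =b=> p4, =b=> p5
  p1 = (0 + 0)\{b} | ((0 + 0) | b.0 + (a.0 + a.0) + b.(0 + 0) | b.(0 + 0)) :: =a=> p6, =b=> p7, =b=> p8, =b=> p9
  p2 = (a.(0 + 0) + (b.0 + (0 + 0)))\{b} | 0 :: =a=> p6
  p3 = (a.(0 + 0) + (b.0 + (0 + 0)))\{b} | ((0 + 0) | 0) :: =a=> p7
  p4 = (a.(0 + 0) + (b.0 + (0 + 0)))\{b} | ((0 + 0) | b.(0 + 0)) :: =a=> p8, =b=> p10
  p5 = (a.(0 + 0) + (b.0 + (0 + 0)))\{b} | (b.(0 + 0) | (0 + 0)) :: =a=> p9, =b=> p10
  p6 = (0 + 0)\{b} | 0 :: deadlocked
  p7 = (0 + 0)\{b} | ((0 + 0) | 0) :: deadlocked
  p8 = (0 + 0)\{b} | ((0 + 0) | b.(0 + 0)) :: =b=> p11
  p9 = (0 + 0)\{b} | (b.(0 + 0) | (0 + 0)) :: =b=> p11
  p10 = (a.(0 + 0) + (b.0 + (0 + 0)))\{b} | ((0 + 0) | (0 + 0)) :: =a=> p11
  p11 = (0 + 0)\{b} | ((0 + 0) | (0 + 0)) :: deadlocked
LTS(Q): 12 reachable states
  q0 = (a.(0 + 0) + (b.0 + (0 + 0)))\{b} | (a.0 + a.0 + (0 + 0) | b.0 + b.(0 + 0) | b.(0 + 0)) :: =a=> q1, =a=> q2, =b=> q3, =b=> q4, =b=> q5
  q1 = (0 + 0)\{b} | (a.0 + a.0 + (0 + 0) | b.0 + b.(0 + 0) | b.(0 + 0)) :: =a=> q6, =b=> q7, =b=> q8, =b=> q9
  q2 = (a.(0 + 0) + (b.0 + (0 + 0)))\{b} | 0 :: =a=> q6
  q3 = (a.(0 + 0) + (b.0 + (0 + 0)))\{b} | ((0 + 0) | 0) :: =a=> q7
  q4 = (a.(0 + 0) + (b.0 + (0 + 0)))\{b} | ((0 + 0) | b.(0 + 0)) :: =a=> q8, =b=> q10
  q5 = (a.(0 + 0) + (b.0 + (0 + 0)))\{b} | (b.(0 + 0) | (0 + 0)) :: =a=> q9, =b=> q10
  q6 = (0 + 0)\{b} | 0 :: deadlocked
  q7 = (0 + 0)\{b} | ((0 + 0) | 0) :: deadlocked
  q8 = (0 + 0)\{b} | ((0 + 0) | b.(0 + 0)) :: =b=> q11
  q9 = (0 + 0)\{b} | (b.(0 + 0) | (0 + 0)) :: =b=> q11
  q10 = (a.(0 + 0) + (b.0 + (0 + 0)))\{b} | ((0 + 0) | (0 + 0)) :: =a=> q11
  q11 = (0 + 0)\{b} | ((0 + 0) | (0 + 0)) :: deadlocked
Coarsest stable partition (strong bisimilarity classes):
  B0 = {p0, q0}
  B1 = {p1, q1}
  B2 = {p8, p9, q8, q9}
  B3 = {p11, p6, p7, q11, q6, q7}
  B4 = {p4, p5, q4, q5}
  B5 = {p10, p2, p3, q10, q2, q3}
p0 ∈ B0, q0 ∈ B0 → same block
Bisimilar ⇒ trace-equivalent.

trace-equivalent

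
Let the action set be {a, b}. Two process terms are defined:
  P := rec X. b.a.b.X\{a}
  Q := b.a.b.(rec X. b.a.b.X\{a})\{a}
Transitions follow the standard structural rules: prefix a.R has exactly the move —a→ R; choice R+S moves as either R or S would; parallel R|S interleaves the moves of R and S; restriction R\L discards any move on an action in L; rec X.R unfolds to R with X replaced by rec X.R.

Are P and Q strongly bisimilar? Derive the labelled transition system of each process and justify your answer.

P's transition system — 5 states:
  u0 = rec X. b.a.b.X\{a} | =b=> u1
  u1 = a.b.(rec X. b.a.b.X\{a})\{a} | =a=> u2
  u2 = b.(rec X. b.a.b.X\{a})\{a} | =b=> u3
  u3 = (rec X. b.a.b.X\{a})\{a} | =b=> u4
  u4 = (a.b.(rec X. b.a.b.X\{a})\{a})\{a} | (no moves)
Q's transition system — 5 states:
  v0 = b.a.b.(rec X. b.a.b.X\{a})\{a} | =b=> v1
  v1 = a.b.(rec X. b.a.b.X\{a})\{a} | =a=> v2
  v2 = b.(rec X. b.a.b.X\{a})\{a} | =b=> v3
  v3 = (rec X. b.a.b.X\{a})\{a} | =b=> v4
  v4 = (a.b.(rec X. b.a.b.X\{a})\{a})\{a} | (no moves)
Coarsest stable partition (strong bisimilarity classes):
  B0 = {u0, v0}
  B1 = {u1, v1}
  B2 = {u2, v2}
  B3 = {u3, v3}
  B4 = {u4, v4}
u0 ∈ B0, v0 ∈ B0 → same block

bisimilar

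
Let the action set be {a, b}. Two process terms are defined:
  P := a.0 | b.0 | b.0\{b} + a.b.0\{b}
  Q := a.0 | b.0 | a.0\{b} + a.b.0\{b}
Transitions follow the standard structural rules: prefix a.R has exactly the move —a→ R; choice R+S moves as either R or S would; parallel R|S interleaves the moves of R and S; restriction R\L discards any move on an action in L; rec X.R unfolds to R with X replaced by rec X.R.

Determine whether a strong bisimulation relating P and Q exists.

LTS(P): 10 reachable states
  p0 = a.0 | b.0 | b.0\{b} + a.b.0\{b} ⊢ ··a··> p1, ··a··> p2, ··b··> p3, ··b··> p4
  p1 = 0 | b.0 | b.0\{b} ⊢ ··b··> p5, ··b··> p6
  p2 = b.0\{b} ⊢ ··b··> p7
  p3 = a.0 | 0 | b.0\{b} ⊢ ··a··> p5, ··b··> p8
  p4 = a.0 | b.0 | 0\{b} ⊢ ··a··> p6, ··b··> p8
  p5 = 0 | 0 | b.0\{b} ⊢ ··b··> p9
  p6 = 0 | b.0 | 0\{b} ⊢ ··b··> p9
  p7 = 0\{b} ⊢ ∅
  p8 = a.0 | 0 | 0\{b} ⊢ ··a··> p9
  p9 = 0 | 0 | 0\{b} ⊢ ∅
LTS(Q): 10 reachable states
  q0 = a.0 | b.0 | a.0\{b} + a.b.0\{b} ⊢ ··a··> q1, ··a··> q2, ··a··> q3, ··b··> q4
  q1 = 0 | b.0 | a.0\{b} ⊢ ··a··> q5, ··b··> q6
  q2 = a.0 | b.0 | 0\{b} ⊢ ··a··> q5, ··b··> q7
  q3 = b.0\{b} ⊢ ··b··> q8
  q4 = a.0 | 0 | a.0\{b} ⊢ ··a··> q6, ··a··> q7
  q5 = 0 | b.0 | 0\{b} ⊢ ··b··> q9
  q6 = 0 | 0 | a.0\{b} ⊢ ··a··> q9
  q7 = a.0 | 0 | 0\{b} ⊢ ··a··> q9
  q8 = 0\{b} ⊢ ∅
  q9 = 0 | 0 | 0\{b} ⊢ ∅
Bisimilarity quotient blocks:
  B0 = {p0}
  B1 = {p2, p5, p6, q3, q5}
  B2 = {p7, p9, q8, q9}
  B3 = {p3, p4, q1, q2}
  B4 = {p8, q6, q7}
  B5 = {p1}
  B6 = {q0}
  B7 = {q4}
p0 ∈ B0, q0 ∈ B6 → different blocks

NO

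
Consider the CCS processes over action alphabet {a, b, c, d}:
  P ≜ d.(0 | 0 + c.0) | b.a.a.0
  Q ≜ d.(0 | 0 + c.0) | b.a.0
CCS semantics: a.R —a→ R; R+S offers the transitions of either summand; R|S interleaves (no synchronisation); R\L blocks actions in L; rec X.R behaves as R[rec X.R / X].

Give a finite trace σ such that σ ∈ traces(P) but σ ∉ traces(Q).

baa

P's transition system — 12 states:
  u0 = d.(0 | 0 + c.0) | b.a.a.0 | =b=> u1, =d=> u2
  u1 = d.(0 | 0 + c.0) | a.a.0 | =a=> u3, =d=> u4
  u2 = (0 | 0 + c.0) | b.a.a.0 | =b=> u4, =c=> u5
  u3 = d.(0 | 0 + c.0) | a.0 | =a=> u6, =d=> u7
  u4 = (0 | 0 + c.0) | a.a.0 | =a=> u7, =c=> u8
  u5 = 0 | b.a.a.0 | =b=> u8
  u6 = d.(0 | 0 + c.0) | 0 | =d=> u9
  u7 = (0 | 0 + c.0) | a.0 | =a=> u9, =c=> u10
  u8 = 0 | a.a.0 | =a=> u10
  u9 = (0 | 0 + c.0) | 0 | =c=> u11
  u10 = 0 | a.0 | =a=> u11
  u11 = 0 | 0 | (no moves)
Q's transition system — 9 states:
  v0 = d.(0 | 0 + c.0) | b.a.0 | =b=> v1, =d=> v2
  v1 = d.(0 | 0 + c.0) | a.0 | =a=> v3, =d=> v4
  v2 = (0 | 0 + c.0) | b.a.0 | =b=> v4, =c=> v5
  v3 = d.(0 | 0 + c.0) | 0 | =d=> v6
  v4 = (0 | 0 + c.0) | a.0 | =a=> v6, =c=> v7
  v5 = 0 | b.a.0 | =b=> v7
  v6 = (0 | 0 + c.0) | 0 | =c=> v8
  v7 = 0 | a.0 | =a=> v8
  v8 = 0 | 0 | (no moves)
Run σ = ⟨baa⟩ on P: start {u0}
  after b @ step 1: {u1}
  after a @ step 2: {u3}
  after a @ step 3: {u6}
  P completes σ.
Run σ = ⟨baa⟩ on Q: start {v0}
  after b @ step 1: {v1}
  after a @ step 2: {v3}
  after a @ step 3: ∅ (Q stuck)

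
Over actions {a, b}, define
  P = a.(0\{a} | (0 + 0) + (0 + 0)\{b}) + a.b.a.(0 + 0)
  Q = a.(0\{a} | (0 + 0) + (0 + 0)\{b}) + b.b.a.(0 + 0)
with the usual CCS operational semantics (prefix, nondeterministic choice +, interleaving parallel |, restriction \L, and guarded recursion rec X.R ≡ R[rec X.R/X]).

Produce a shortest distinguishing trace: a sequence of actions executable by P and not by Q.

ab

LTS(P): 5 reachable states
  s0 = a.(0\{a} | (0 + 0) + (0 + 0)\{b}) + a.b.a.(0 + 0) :: ··a··> s1, ··a··> s2
  s1 = 0\{a} | (0 + 0) + (0 + 0)\{b} :: stopped
  s2 = b.a.(0 + 0) :: ··b··> s3
  s3 = a.(0 + 0) :: ··a··> s4
  s4 = 0 + 0 :: stopped
LTS(Q): 5 reachable states
  t0 = a.(0\{a} | (0 + 0) + (0 + 0)\{b}) + b.b.a.(0 + 0) :: ··a··> t1, ··b··> t2
  t1 = 0\{a} | (0 + 0) + (0 + 0)\{b} :: stopped
  t2 = b.a.(0 + 0) :: ··b··> t3
  t3 = a.(0 + 0) :: ··a··> t4
  t4 = 0 + 0 :: stopped
Executing ab from P (initial set {s0}):
  step 1 (a): {s1, s2}
  step 2 (b): {s3}
  P completes σ.
Executing ab from Q (initial set {t0}):
  step 1 (a): {t1}
  step 2 (b): ∅  — Q cannot continue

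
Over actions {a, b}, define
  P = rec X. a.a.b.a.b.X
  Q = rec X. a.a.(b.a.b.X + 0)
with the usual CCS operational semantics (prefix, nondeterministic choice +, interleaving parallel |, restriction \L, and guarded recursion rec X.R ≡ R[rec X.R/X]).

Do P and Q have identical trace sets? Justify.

trace-equivalent

LTS(P): 5 reachable states
  p0 = rec X. a.a.b.a.b.X ⊢ =a=> p1
  p1 = a.b.a.b.(rec X. a.a.b.a.b.X) ⊢ =a=> p2
  p2 = b.a.b.(rec X. a.a.b.a.b.X) ⊢ =b=> p3
  p3 = a.b.(rec X. a.a.b.a.b.X) ⊢ =a=> p4
  p4 = b.(rec X. a.a.b.a.b.X) ⊢ =b=> p0
LTS(Q): 5 reachable states
  q0 = rec X. a.a.(b.a.b.X + 0) ⊢ =a=> q1
  q1 = a.(b.a.b.(rec X. a.a.(b.a.b.X + 0)) + 0) ⊢ =a=> q2
  q2 = b.a.b.(rec X. a.a.(b.a.b.X + 0)) + 0 ⊢ =b=> q3
  q3 = a.b.(rec X. a.a.(b.a.b.X + 0)) ⊢ =a=> q4
  q4 = b.(rec X. a.a.(b.a.b.X + 0)) ⊢ =b=> q0
Bisimilarity quotient blocks:
  B0 = {p0, q0}
  B1 = {p1, q1}
  B2 = {p2, q2}
  B3 = {p3, q3}
  B4 = {p4, q4}
p0 ∈ B0, q0 ∈ B0 → same block
Bisimilar ⇒ trace-equivalent.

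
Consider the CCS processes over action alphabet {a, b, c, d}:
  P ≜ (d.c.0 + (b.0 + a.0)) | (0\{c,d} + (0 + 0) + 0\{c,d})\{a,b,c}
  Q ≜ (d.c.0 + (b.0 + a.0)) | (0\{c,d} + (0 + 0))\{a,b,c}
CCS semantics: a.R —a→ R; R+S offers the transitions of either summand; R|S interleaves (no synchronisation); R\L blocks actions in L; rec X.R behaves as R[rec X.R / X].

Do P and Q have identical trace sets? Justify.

Reachable graph of P (3 states):
  s0 = (d.c.0 + (b.0 + a.0)) | (0\{c,d} + (0 + 0) + 0\{c,d})\{a,b,c} :: ··a··> s1, ··b··> s1, ··d··> s2
  s1 = 0 | (0\{c,d} + (0 + 0) + 0\{c,d})\{a,b,c} :: stopped
  s2 = c.0 | (0\{c,d} + (0 + 0) + 0\{c,d})\{a,b,c} :: ··c··> s1
Reachable graph of Q (3 states):
  t0 = (d.c.0 + (b.0 + a.0)) | (0\{c,d} + (0 + 0))\{a,b,c} :: ··a··> t1, ··b··> t1, ··d··> t2
  t1 = 0 | (0\{c,d} + (0 + 0))\{a,b,c} :: stopped
  t2 = c.0 | (0\{c,d} + (0 + 0))\{a,b,c} :: ··c··> t1
Bisimilarity quotient blocks:
  B0 = {s0, t0}
  B1 = {s1, t1}
  B2 = {s2, t2}
s0 ∈ B0, t0 ∈ B0 → same block
Bisimilar ⇒ trace-equivalent.

YES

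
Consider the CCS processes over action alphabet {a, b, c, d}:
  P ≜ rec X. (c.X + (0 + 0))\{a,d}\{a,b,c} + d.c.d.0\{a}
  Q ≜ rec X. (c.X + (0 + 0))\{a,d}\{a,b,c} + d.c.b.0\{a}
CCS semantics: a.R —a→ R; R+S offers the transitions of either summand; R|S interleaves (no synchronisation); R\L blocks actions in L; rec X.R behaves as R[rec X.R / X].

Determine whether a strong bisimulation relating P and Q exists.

Reachable graph of P (4 states):
  m0 = rec X. (c.X + (0 + 0))\{a,d}\{a,b,c} + d.c.d.0\{a} has moves =d=> m1
  m1 = c.d.0\{a} has moves =c=> m2
  m2 = d.0\{a} has moves =d=> m3
  m3 = 0\{a} has moves deadlocked
Reachable graph of Q (4 states):
  n0 = rec X. (c.X + (0 + 0))\{a,d}\{a,b,c} + d.c.b.0\{a} has moves =d=> n1
  n1 = c.b.0\{a} has moves =c=> n2
  n2 = b.0\{a} has moves =b=> n3
  n3 = 0\{a} has moves deadlocked
Partition-refinement fixed point:
  B0 = {m0}
  B1 = {m1}
  B2 = {m2}
  B3 = {m3, n3}
  B4 = {n0}
  B5 = {n1}
  B6 = {n2}
m0 ∈ B0, n0 ∈ B4 → different blocks

NO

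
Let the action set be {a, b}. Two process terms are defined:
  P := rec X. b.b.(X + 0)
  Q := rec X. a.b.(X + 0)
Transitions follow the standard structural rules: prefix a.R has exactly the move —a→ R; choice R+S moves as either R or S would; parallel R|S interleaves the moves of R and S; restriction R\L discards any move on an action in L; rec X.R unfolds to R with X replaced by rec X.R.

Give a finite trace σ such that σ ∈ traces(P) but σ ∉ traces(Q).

Reachable graph of P (3 states):
  u0 = rec X. b.b.(X + 0) | =b=> u1
  u1 = b.((rec X. b.b.(X + 0)) + 0) | =b=> u2
  u2 = (rec X. b.b.(X + 0)) + 0 | =b=> u1
Reachable graph of Q (3 states):
  v0 = rec X. a.b.(X + 0) | =a=> v1
  v1 = b.((rec X. a.b.(X + 0)) + 0) | =b=> v2
  v2 = (rec X. a.b.(X + 0)) + 0 | =a=> v1
Trace ⟨b⟩ through P, begin at {u0}:
  after b @ step 1: {u1}
  — P admits the full trace.
Trace ⟨b⟩ through Q, begin at {v0}:
  after b @ step 1: ∅  — Q cannot continue

b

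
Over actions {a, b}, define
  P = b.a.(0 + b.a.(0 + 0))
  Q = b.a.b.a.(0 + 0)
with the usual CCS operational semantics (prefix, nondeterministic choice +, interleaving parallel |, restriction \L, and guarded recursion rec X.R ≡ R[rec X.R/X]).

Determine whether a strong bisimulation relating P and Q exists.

YES

P's transition system — 5 states:
  p0 = b.a.(0 + b.a.(0 + 0)) ⊢ -b-> p1
  p1 = a.(0 + b.a.(0 + 0)) ⊢ -a-> p2
  p2 = 0 + b.a.(0 + 0) ⊢ -b-> p3
  p3 = a.(0 + 0) ⊢ -a-> p4
  p4 = 0 + 0 ⊢ stopped
Q's transition system — 5 states:
  q0 = b.a.b.a.(0 + 0) ⊢ -b-> q1
  q1 = a.b.a.(0 + 0) ⊢ -a-> q2
  q2 = b.a.(0 + 0) ⊢ -b-> q3
  q3 = a.(0 + 0) ⊢ -a-> q4
  q4 = 0 + 0 ⊢ stopped
Coarsest stable partition (strong bisimilarity classes):
  B0 = {p0, q0}
  B1 = {p1, q1}
  B2 = {p2, q2}
  B3 = {p3, q3}
  B4 = {p4, q4}
p0 ∈ B0, q0 ∈ B0 → same block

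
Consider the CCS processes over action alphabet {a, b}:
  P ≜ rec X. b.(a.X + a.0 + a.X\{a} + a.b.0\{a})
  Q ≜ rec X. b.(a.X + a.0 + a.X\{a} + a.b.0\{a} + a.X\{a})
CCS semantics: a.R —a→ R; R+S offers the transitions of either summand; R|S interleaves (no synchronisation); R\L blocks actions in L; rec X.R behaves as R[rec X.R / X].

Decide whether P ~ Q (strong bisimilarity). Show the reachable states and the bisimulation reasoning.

P ~ Q

P's transition system — 7 states:
  p0 = rec X. b.(a.X + a.0 + a.X\{a} + a.b.0\{a}) has moves --b--▸ p1
  p1 = a.(rec X. b.(a.X + a.0 + a.X\{a} + a.b.0\{a})) + a.0 + a.(rec X. b.(a.X + a.0 + a.X\{a} + a.b.0\{a}))\{a} + a.b.0\{a} has moves --a--▸ p0, --a--▸ p2, --a--▸ p3, --a--▸ p4
  p2 = (rec X. b.(a.X + a.0 + a.X\{a} + a.b.0\{a}))\{a} has moves --b--▸ p5
  p3 = 0 has moves ∅
  p4 = b.0\{a} has moves --b--▸ p6
  p5 = (a.(rec X. b.(a.X + a.0 + a.X\{a} + a.b.0\{a})) + a.0 + a.(rec X. b.(a.X + a.0 + a.X\{a} + a.b.0\{a}))\{a} + a.b.0\{a})\{a} has moves ∅
  p6 = 0\{a} has moves ∅
Q's transition system — 7 states:
  q0 = rec X. b.(a.X + a.0 + a.X\{a} + a.b.0\{a} + a.X\{a}) has moves --b--▸ q1
  q1 = a.(rec X. b.(a.X + a.0 + a.X\{a} + a.b.0\{a} + a.X\{a})) + a.0 + a.(rec X. b.(a.X + a.0 + a.X\{a} + a.b.0\{a} + a.X\{a}))\{a} + a.b.0\{a} + a.(rec X. b.(a.X + a.0 + a.X\{a} + a.b.0\{a} + a.X\{a}))\{a} has moves --a--▸ q0, --a--▸ q2, --a--▸ q3, --a--▸ q4
  q2 = (rec X. b.(a.X + a.0 + a.X\{a} + a.b.0\{a} + a.X\{a}))\{a} has moves --b--▸ q5
  q3 = 0 has moves ∅
  q4 = b.0\{a} has moves --b--▸ q6
  q5 = (a.(rec X. b.(a.X + a.0 + a.X\{a} + a.b.0\{a} + a.X\{a})) + a.0 + a.(rec X. b.(a.X + a.0 + a.X\{a} + a.b.0\{a} + a.X\{a}))\{a} + a.b.0\{a} + a.(rec X. b.(a.X + a.0 + a.X\{a} + a.b.0\{a} + a.X\{a}))\{a})\{a} has moves ∅
  q6 = 0\{a} has moves ∅
Coarsest stable partition (strong bisimilarity classes):
  B0 = {p0, q0}
  B1 = {p1, q1}
  B2 = {p3, p5, p6, q3, q5, q6}
  B3 = {p2, p4, q2, q4}
p0 ∈ B0, q0 ∈ B0 → same block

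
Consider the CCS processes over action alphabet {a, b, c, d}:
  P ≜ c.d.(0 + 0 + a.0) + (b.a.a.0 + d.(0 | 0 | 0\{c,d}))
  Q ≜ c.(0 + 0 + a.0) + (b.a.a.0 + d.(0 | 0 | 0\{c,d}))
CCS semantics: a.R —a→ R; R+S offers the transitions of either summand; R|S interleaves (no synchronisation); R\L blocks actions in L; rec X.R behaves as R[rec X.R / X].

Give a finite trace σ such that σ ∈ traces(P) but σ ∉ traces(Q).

Reachable graph of P (7 states):
  u0 = c.d.(0 + 0 + a.0) + (b.a.a.0 + d.(0 | 0 | 0\{c,d})) :: =b=> u1, =c=> u2, =d=> u3
  u1 = a.a.0 :: =a=> u4
  u2 = d.(0 + 0 + a.0) :: =d=> u5
  u3 = 0 | 0 | 0\{c,d} :: ∅
  u4 = a.0 :: =a=> u6
  u5 = 0 + 0 + a.0 :: =a=> u6
  u6 = 0 :: ∅
Reachable graph of Q (6 states):
  v0 = c.(0 + 0 + a.0) + (b.a.a.0 + d.(0 | 0 | 0\{c,d})) :: =b=> v1, =c=> v2, =d=> v3
  v1 = a.a.0 :: =a=> v4
  v2 = 0 + 0 + a.0 :: =a=> v5
  v3 = 0 | 0 | 0\{c,d} :: ∅
  v4 = a.0 :: =a=> v5
  v5 = 0 :: ∅
Run σ = ⟨cd⟩ on P: start {u0}
  [1] c ⇒ {u2}
  [2] d ⇒ {u5}
  P completes σ.
Run σ = ⟨cd⟩ on Q: start {v0}
  [1] c ⇒ {v2}
  [2] d ⇒ ∅  — Q cannot continue

cd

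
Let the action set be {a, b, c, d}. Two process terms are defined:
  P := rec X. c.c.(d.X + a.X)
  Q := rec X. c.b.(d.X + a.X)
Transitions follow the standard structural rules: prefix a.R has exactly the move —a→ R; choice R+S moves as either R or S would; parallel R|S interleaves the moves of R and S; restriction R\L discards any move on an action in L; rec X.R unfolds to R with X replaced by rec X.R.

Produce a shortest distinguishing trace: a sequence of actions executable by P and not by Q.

cc

P's transition system — 3 states:
  s0 = rec X. c.c.(d.X + a.X) has moves -c-> s1
  s1 = c.(d.(rec X. c.c.(d.X + a.X)) + a.(rec X. c.c.(d.X + a.X))) has moves -c-> s2
  s2 = d.(rec X. c.c.(d.X + a.X)) + a.(rec X. c.c.(d.X + a.X)) has moves -a-> s0, -d-> s0
Q's transition system — 3 states:
  t0 = rec X. c.b.(d.X + a.X) has moves -c-> t1
  t1 = b.(d.(rec X. c.b.(d.X + a.X)) + a.(rec X. c.b.(d.X + a.X))) has moves -b-> t2
  t2 = d.(rec X. c.b.(d.X + a.X)) + a.(rec X. c.b.(d.X + a.X)) has moves -a-> t0, -d-> t0
Trace ⟨cc⟩ through P, begin at {s0}:
  step 1 (c): {s1}
  step 2 (c): {s2}
  ✓ P
Trace ⟨cc⟩ through Q, begin at {t0}:
  step 1 (c): {t1}
  step 2 (c): ∅ (Q stuck)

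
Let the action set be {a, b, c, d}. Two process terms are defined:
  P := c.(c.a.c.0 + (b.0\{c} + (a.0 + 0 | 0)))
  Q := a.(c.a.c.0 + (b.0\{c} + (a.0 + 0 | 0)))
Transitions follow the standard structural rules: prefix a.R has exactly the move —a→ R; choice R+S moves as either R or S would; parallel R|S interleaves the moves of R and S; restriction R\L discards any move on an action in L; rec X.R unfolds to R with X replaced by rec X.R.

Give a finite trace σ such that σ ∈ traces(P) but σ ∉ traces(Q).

P's transition system — 6 states:
  u0 = c.(c.a.c.0 + (b.0\{c} + (a.0 + 0 | 0))) has moves —c→ u1
  u1 = c.a.c.0 + (b.0\{c} + (a.0 + 0 | 0)) has moves —a→ u2, —b→ u3, —c→ u4
  u2 = 0 has moves (no moves)
  u3 = 0\{c} has moves (no moves)
  u4 = a.c.0 has moves —a→ u5
  u5 = c.0 has moves —c→ u2
Q's transition system — 6 states:
  v0 = a.(c.a.c.0 + (b.0\{c} + (a.0 + 0 | 0))) has moves —a→ v1
  v1 = c.a.c.0 + (b.0\{c} + (a.0 + 0 | 0)) has moves —a→ v2, —b→ v3, —c→ v4
  v2 = 0 has moves (no moves)
  v3 = 0\{c} has moves (no moves)
  v4 = a.c.0 has moves —a→ v5
  v5 = c.0 has moves —c→ v2
Run σ = ⟨c⟩ on P: start {u0}
  after c @ step 1: {u1}
  P completes σ.
Run σ = ⟨c⟩ on Q: start {v0}
  after c @ step 1: ∅ (Q stuck)

c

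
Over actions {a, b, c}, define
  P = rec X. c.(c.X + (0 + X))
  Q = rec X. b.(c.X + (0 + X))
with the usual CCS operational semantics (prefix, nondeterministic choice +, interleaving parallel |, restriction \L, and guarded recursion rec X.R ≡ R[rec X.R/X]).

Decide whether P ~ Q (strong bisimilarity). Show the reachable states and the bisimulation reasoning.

not bisimilar

LTS(P): 2 reachable states
  m0 = rec X. c.(c.X + (0 + X)) | —c→ m1
  m1 = c.(rec X. c.(c.X + (0 + X))) + (0 + (rec X. c.(c.X + (0 + X)))) | —c→ m0, —c→ m1
LTS(Q): 2 reachable states
  n0 = rec X. b.(c.X + (0 + X)) | —b→ n1
  n1 = c.(rec X. b.(c.X + (0 + X))) + (0 + (rec X. b.(c.X + (0 + X)))) | —b→ n1, —c→ n0
Partition-refinement fixed point:
  B0 = {m0, m1}
  B1 = {n0}
  B2 = {n1}
m0 ∈ B0, n0 ∈ B1 → different blocks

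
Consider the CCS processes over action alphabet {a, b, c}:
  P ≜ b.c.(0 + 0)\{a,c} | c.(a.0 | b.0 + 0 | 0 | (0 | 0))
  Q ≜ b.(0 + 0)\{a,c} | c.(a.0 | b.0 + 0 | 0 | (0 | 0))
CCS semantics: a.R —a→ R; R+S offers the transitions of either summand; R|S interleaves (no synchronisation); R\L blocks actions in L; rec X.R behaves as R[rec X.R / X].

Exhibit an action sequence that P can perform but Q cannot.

Reachable graph of P (15 states):
  s0 = b.c.(0 + 0)\{a,c} | c.(a.0 | b.0 + 0 | 0 | (0 | 0)) has moves =b=> s1, =c=> s2
  s1 = c.(0 + 0)\{a,c} | c.(a.0 | b.0 + 0 | 0 | (0 | 0)) has moves =c=> s3, =c=> s4
  s2 = b.c.(0 + 0)\{a,c} | (a.0 | b.0 + 0 | 0 | (0 | 0)) has moves =a=> s5, =b=> s4, =b=> s6
  s3 = (0 + 0)\{a,c} | c.(a.0 | b.0 + 0 | 0 | (0 | 0)) has moves =c=> s7
  s4 = c.(0 + 0)\{a,c} | (a.0 | b.0 + 0 | 0 | (0 | 0)) has moves =a=> s8, =b=> s9, =c=> s7
  s5 = b.c.(0 + 0)\{a,c} | (0 | b.0) has moves =b=> s10, =b=> s8
  s6 = b.c.(0 + 0)\{a,c} | (a.0 | 0) has moves =a=> s10, =b=> s9
  s7 = (0 + 0)\{a,c} | (a.0 | b.0 + 0 | 0 | (0 | 0)) has moves =a=> s11, =b=> s12
  s8 = c.(0 + 0)\{a,c} | (0 | b.0) has moves =b=> s13, =c=> s11
  s9 = c.(0 + 0)\{a,c} | (a.0 | 0) has moves =a=> s13, =c=> s12
  s10 = b.c.(0 + 0)\{a,c} | (0 | 0) has moves =b=> s13
  s11 = (0 + 0)\{a,c} | (0 | b.0) has moves =b=> s14
  s12 = (0 + 0)\{a,c} | (a.0 | 0) has moves =a=> s14
  s13 = c.(0 + 0)\{a,c} | (0 | 0) has moves =c=> s14
  s14 = (0 + 0)\{a,c} | (0 | 0) has moves deadlocked
Reachable graph of Q (10 states):
  t0 = b.(0 + 0)\{a,c} | c.(a.0 | b.0 + 0 | 0 | (0 | 0)) has moves =b=> t1, =c=> t2
  t1 = (0 + 0)\{a,c} | c.(a.0 | b.0 + 0 | 0 | (0 | 0)) has moves =c=> t3
  t2 = b.(0 + 0)\{a,c} | (a.0 | b.0 + 0 | 0 | (0 | 0)) has moves =a=> t4, =b=> t3, =b=> t5
  t3 = (0 + 0)\{a,c} | (a.0 | b.0 + 0 | 0 | (0 | 0)) has moves =a=> t6, =b=> t7
  t4 = b.(0 + 0)\{a,c} | (0 | b.0) has moves =b=> t6, =b=> t8
  t5 = b.(0 + 0)\{a,c} | (a.0 | 0) has moves =a=> t8, =b=> t7
  t6 = (0 + 0)\{a,c} | (0 | b.0) has moves =b=> t9
  t7 = (0 + 0)\{a,c} | (a.0 | 0) has moves =a=> t9
  t8 = b.(0 + 0)\{a,c} | (0 | 0) has moves =b=> t9
  t9 = (0 + 0)\{a,c} | (0 | 0) has moves deadlocked
Trace ⟨bcc⟩ through P, begin at {s0}:
  [1] b ⇒ {s1}
  [2] c ⇒ {s3, s4}
  [3] c ⇒ {s7}
  ✓ P
Trace ⟨bcc⟩ through Q, begin at {t0}:
  [1] b ⇒ {t1}
  [2] c ⇒ {t3}
  [3] c ⇒ no successor for Q

bcc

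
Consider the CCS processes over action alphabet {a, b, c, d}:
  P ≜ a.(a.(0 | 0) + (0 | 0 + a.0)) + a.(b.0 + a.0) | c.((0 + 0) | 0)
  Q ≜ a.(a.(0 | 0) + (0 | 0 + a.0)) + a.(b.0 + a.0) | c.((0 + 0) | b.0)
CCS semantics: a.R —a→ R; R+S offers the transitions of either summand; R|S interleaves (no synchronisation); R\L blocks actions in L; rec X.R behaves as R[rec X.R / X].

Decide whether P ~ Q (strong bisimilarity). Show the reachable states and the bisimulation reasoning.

NO

Reachable graph of P (9 states):
  s0 = a.(a.(0 | 0) + (0 | 0 + a.0)) + a.(b.0 + a.0) | c.((0 + 0) | 0) → =a=> s1, =a=> s2, =c=> s3
  s1 = (b.0 + a.0) | c.((0 + 0) | 0) → =a=> s4, =b=> s4, =c=> s5
  s2 = a.(0 | 0) + (0 | 0 + a.0) → =a=> s6, =a=> s7
  s3 = a.(b.0 + a.0) | ((0 + 0) | 0) → =a=> s5
  s4 = 0 | c.((0 + 0) | 0) → =c=> s8
  s5 = (b.0 + a.0) | ((0 + 0) | 0) → =a=> s8, =b=> s8
  s6 = 0 → stopped
  s7 = 0 | 0 → stopped
  s8 = 0 | ((0 + 0) | 0) → stopped
Reachable graph of Q (12 states):
  t0 = a.(a.(0 | 0) + (0 | 0 + a.0)) + a.(b.0 + a.0) | c.((0 + 0) | b.0) → =a=> t1, =a=> t2, =c=> t3
  t1 = (b.0 + a.0) | c.((0 + 0) | b.0) → =a=> t4, =b=> t4, =c=> t5
  t2 = a.(0 | 0) + (0 | 0 + a.0) → =a=> t6, =a=> t7
  t3 = a.(b.0 + a.0) | ((0 + 0) | b.0) → =a=> t5, =b=> t8
  t4 = 0 | c.((0 + 0) | b.0) → =c=> t9
  t5 = (b.0 + a.0) | ((0 + 0) | b.0) → =a=> t9, =b=> t10, =b=> t9
  t6 = 0 → stopped
  t7 = 0 | 0 → stopped
  t8 = a.(b.0 + a.0) | ((0 + 0) | 0) → =a=> t10
  t9 = 0 | ((0 + 0) | b.0) → =b=> t11
  t10 = (b.0 + a.0) | ((0 + 0) | 0) → =a=> t11, =b=> t11
  t11 = 0 | ((0 + 0) | 0) → stopped
Bisimilarity quotient blocks:
  B0 = {s0}
  B1 = {s2, t2}
  B2 = {s6, s7, s8, t11, t6, t7}
  B3 = {s3, t8}
  B4 = {s5, t10}
  B5 = {s1}
  B6 = {s4}
  B7 = {t0}
  B8 = {t1}
  B9 = {t4}
  B10 = {t9}
  B11 = {t5}
  B12 = {t3}
s0 ∈ B0, t0 ∈ B7 → different blocks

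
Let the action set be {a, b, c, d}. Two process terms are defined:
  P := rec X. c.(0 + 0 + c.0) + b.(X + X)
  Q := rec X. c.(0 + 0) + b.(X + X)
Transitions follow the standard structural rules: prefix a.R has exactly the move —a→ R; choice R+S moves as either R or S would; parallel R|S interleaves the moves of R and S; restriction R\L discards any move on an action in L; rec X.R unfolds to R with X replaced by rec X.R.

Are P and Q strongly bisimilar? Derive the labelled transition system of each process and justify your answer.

Reachable graph of P (4 states):
  p0 = rec X. c.(0 + 0 + c.0) + b.(X + X) | ··b··> p1, ··c··> p2
  p1 = (rec X. c.(0 + 0 + c.0) + b.(X + X)) + (rec X. c.(0 + 0 + c.0) + b.(X + X)) | ··b··> p1, ··c··> p2
  p2 = 0 + 0 + c.0 | ··c··> p3
  p3 = 0 | (no moves)
Reachable graph of Q (3 states):
  q0 = rec X. c.(0 + 0) + b.(X + X) | ··b··> q1, ··c··> q2
  q1 = (rec X. c.(0 + 0) + b.(X + X)) + (rec X. c.(0 + 0) + b.(X + X)) | ··b··> q1, ··c··> q2
  q2 = 0 + 0 | (no moves)
Bisimilarity quotient blocks:
  B0 = {p0, p1}
  B1 = {p2}
  B2 = {p3, q2}
  B3 = {q0, q1}
p0 ∈ B0, q0 ∈ B3 → different blocks

not bisimilar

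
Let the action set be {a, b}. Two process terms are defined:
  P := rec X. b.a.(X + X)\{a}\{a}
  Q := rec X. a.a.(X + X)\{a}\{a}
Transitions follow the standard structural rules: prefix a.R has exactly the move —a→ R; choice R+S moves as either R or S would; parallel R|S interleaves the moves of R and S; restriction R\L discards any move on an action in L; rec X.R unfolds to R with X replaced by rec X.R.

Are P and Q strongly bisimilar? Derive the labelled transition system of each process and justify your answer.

P's transition system — 4 states:
  u0 = rec X. b.a.(X + X)\{a}\{a} → =b=> u1
  u1 = a.((rec X. b.a.(X + X)\{a}\{a}) + (rec X. b.a.(X + X)\{a}\{a}))\{a}\{a} → =a=> u2
  u2 = ((rec X. b.a.(X + X)\{a}\{a}) + (rec X. b.a.(X + X)\{a}\{a}))\{a}\{a} → =b=> u3
  u3 = (a.((rec X. b.a.(X + X)\{a}\{a}) + (rec X. b.a.(X + X)\{a}\{a}))\{a}\{a})\{a}\{a} → (no moves)
Q's transition system — 3 states:
  v0 = rec X. a.a.(X + X)\{a}\{a} → =a=> v1
  v1 = a.((rec X. a.a.(X + X)\{a}\{a}) + (rec X. a.a.(X + X)\{a}\{a}))\{a}\{a} → =a=> v2
  v2 = ((rec X. a.a.(X + X)\{a}\{a}) + (rec X. a.a.(X + X)\{a}\{a}))\{a}\{a} → (no moves)
Bisimilarity quotient blocks:
  B0 = {u0}
  B1 = {u1}
  B2 = {u2}
  B3 = {u3, v2}
  B4 = {v0}
  B5 = {v1}
u0 ∈ B0, v0 ∈ B4 → different blocks

not bisimilar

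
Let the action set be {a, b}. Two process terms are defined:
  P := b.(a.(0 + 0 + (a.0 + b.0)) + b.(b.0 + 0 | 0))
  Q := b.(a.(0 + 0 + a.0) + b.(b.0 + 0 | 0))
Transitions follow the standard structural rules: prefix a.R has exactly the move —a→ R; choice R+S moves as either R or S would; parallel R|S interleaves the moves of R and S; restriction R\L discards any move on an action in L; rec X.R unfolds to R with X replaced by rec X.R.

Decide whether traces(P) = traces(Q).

Reachable graph of P (5 states):
  s0 = b.(a.(0 + 0 + (a.0 + b.0)) + b.(b.0 + 0 | 0)) has moves —b→ s1
  s1 = a.(0 + 0 + (a.0 + b.0)) + b.(b.0 + 0 | 0) has moves —a→ s2, —b→ s3
  s2 = 0 + 0 + (a.0 + b.0) has moves —a→ s4, —b→ s4
  s3 = b.0 + 0 | 0 has moves —b→ s4
  s4 = 0 has moves ·
Reachable graph of Q (5 states):
  t0 = b.(a.(0 + 0 + a.0) + b.(b.0 + 0 | 0)) has moves —b→ t1
  t1 = a.(0 + 0 + a.0) + b.(b.0 + 0 | 0) has moves —a→ t2, —b→ t3
  t2 = 0 + 0 + a.0 has moves —a→ t4
  t3 = b.0 + 0 | 0 has moves —b→ t4
  t4 = 0 has moves ·
Executing bab from P (initial set {s0}):
  step 1 (b): {s1}
  step 2 (a): {s2}
  step 3 (b): {s4}
  ✓ P
Executing bab from Q (initial set {t0}):
  step 1 (b): {t1}
  step 2 (a): {t2}
  step 3 (b): ∅ (Q stuck)

trace-distinct — witness ⟨bab⟩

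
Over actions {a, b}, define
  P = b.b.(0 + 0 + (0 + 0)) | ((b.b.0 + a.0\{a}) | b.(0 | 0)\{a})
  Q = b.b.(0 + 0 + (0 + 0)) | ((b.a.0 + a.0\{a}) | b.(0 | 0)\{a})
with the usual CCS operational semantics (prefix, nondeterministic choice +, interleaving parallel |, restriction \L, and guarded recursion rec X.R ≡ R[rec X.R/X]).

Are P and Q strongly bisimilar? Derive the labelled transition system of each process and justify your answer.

NO

Reachable graph of P (24 states):
  m0 = b.b.(0 + 0 + (0 + 0)) | ((b.b.0 + a.0\{a}) | b.(0 | 0)\{a}) :: =a=> m1, =b=> m2, =b=> m3, =b=> m4
  m1 = b.b.(0 + 0 + (0 + 0)) | (0\{a} | b.(0 | 0)\{a}) :: =b=> m5, =b=> m6
  m2 = b.(0 + 0 + (0 + 0)) | ((b.b.0 + a.0\{a}) | b.(0 | 0)\{a}) :: =a=> m5, =b=> m7, =b=> m8, =b=> m9
  m3 = b.b.(0 + 0 + (0 + 0)) | ((b.b.0 + a.0\{a}) | (0 | 0)\{a}) :: =a=> m6, =b=> m10, =b=> m8
  m4 = b.b.(0 + 0 + (0 + 0)) | (b.0 | b.(0 | 0)\{a}) :: =b=> m10, =b=> m11, =b=> m9
  m5 = b.(0 + 0 + (0 + 0)) | (0\{a} | b.(0 | 0)\{a}) :: =b=> m12, =b=> m13
  m6 = b.b.(0 + 0 + (0 + 0)) | (0\{a} | (0 | 0)\{a}) :: =b=> m13
  m7 = (0 + 0 + (0 + 0)) | ((b.b.0 + a.0\{a}) | b.(0 | 0)\{a}) :: =a=> m12, =b=> m14, =b=> m15
  m8 = b.(0 + 0 + (0 + 0)) | ((b.b.0 + a.0\{a}) | (0 | 0)\{a}) :: =a=> m13, =b=> m14, =b=> m16
  m9 = b.(0 + 0 + (0 + 0)) | (b.0 | b.(0 | 0)\{a}) :: =b=> m15, =b=> m16, =b=> m17
  m10 = b.b.(0 + 0 + (0 + 0)) | (b.0 | (0 | 0)\{a}) :: =b=> m16, =b=> m18
  m11 = b.b.(0 + 0 + (0 + 0)) | (0 | b.(0 | 0)\{a}) :: =b=> m17, =b=> m18
  m12 = (0 + 0 + (0 + 0)) | (0\{a} | b.(0 | 0)\{a}) :: =b=> m19
  m13 = b.(0 + 0 + (0 + 0)) | (0\{a} | (0 | 0)\{a}) :: =b=> m19
  m14 = (0 + 0 + (0 + 0)) | ((b.b.0 + a.0\{a}) | (0 | 0)\{a}) :: =a=> m19, =b=> m20
  m15 = (0 + 0 + (0 + 0)) | (b.0 | b.(0 | 0)\{a}) :: =b=> m20, =b=> m21
  m16 = b.(0 + 0 + (0 + 0)) | (b.0 | (0 | 0)\{a}) :: =b=> m20, =b=> m22
  m17 = b.(0 + 0 + (0 + 0)) | (0 | b.(0 | 0)\{a}) :: =b=> m21, =b=> m22
  m18 = b.b.(0 + 0 + (0 + 0)) | (0 | (0 | 0)\{a}) :: =b=> m22
  m19 = (0 + 0 + (0 + 0)) | (0\{a} | (0 | 0)\{a}) :: ·
  m20 = (0 + 0 + (0 + 0)) | (b.0 | (0 | 0)\{a}) :: =b=> m23
  m21 = (0 + 0 + (0 + 0)) | (0 | b.(0 | 0)\{a}) :: =b=> m23
  m22 = b.(0 + 0 + (0 + 0)) | (0 | (0 | 0)\{a}) :: =b=> m23
  m23 = (0 + 0 + (0 + 0)) | (0 | (0 | 0)\{a}) :: ·
Reachable graph of Q (24 states):
  n0 = b.b.(0 + 0 + (0 + 0)) | ((b.a.0 + a.0\{a}) | b.(0 | 0)\{a}) :: =a=> n1, =b=> n2, =b=> n3, =b=> n4
  n1 = b.b.(0 + 0 + (0 + 0)) | (0\{a} | b.(0 | 0)\{a}) :: =b=> n5, =b=> n6
  n2 = b.(0 + 0 + (0 + 0)) | ((b.a.0 + a.0\{a}) | b.(0 | 0)\{a}) :: =a=> n5, =b=> n7, =b=> n8, =b=> n9
  n3 = b.b.(0 + 0 + (0 + 0)) | ((b.a.0 + a.0\{a}) | (0 | 0)\{a}) :: =a=> n6, =b=> n10, =b=> n8
  n4 = b.b.(0 + 0 + (0 + 0)) | (a.0 | b.(0 | 0)\{a}) :: =a=> n11, =b=> n10, =b=> n9
  n5 = b.(0 + 0 + (0 + 0)) | (0\{a} | b.(0 | 0)\{a}) :: =b=> n12, =b=> n13
  n6 = b.b.(0 + 0 + (0 + 0)) | (0\{a} | (0 | 0)\{a}) :: =b=> n13
  n7 = (0 + 0 + (0 + 0)) | ((b.a.0 + a.0\{a}) | b.(0 | 0)\{a}) :: =a=> n12, =b=> n14, =b=> n15
  n8 = b.(0 + 0 + (0 + 0)) | ((b.a.0 + a.0\{a}) | (0 | 0)\{a}) :: =a=> n13, =b=> n14, =b=> n16
  n9 = b.(0 + 0 + (0 + 0)) | (a.0 | b.(0 | 0)\{a}) :: =a=> n17, =b=> n15, =b=> n16
  n10 = b.b.(0 + 0 + (0 + 0)) | (a.0 | (0 | 0)\{a}) :: =a=> n18, =b=> n16
  n11 = b.b.(0 + 0 + (0 + 0)) | (0 | b.(0 | 0)\{a}) :: =b=> n17, =b=> n18
  n12 = (0 + 0 + (0 + 0)) | (0\{a} | b.(0 | 0)\{a}) :: =b=> n19
  n13 = b.(0 + 0 + (0 + 0)) | (0\{a} | (0 | 0)\{a}) :: =b=> n19
  n14 = (0 + 0 + (0 + 0)) | ((b.a.0 + a.0\{a}) | (0 | 0)\{a}) :: =a=> n19, =b=> n20
  n15 = (0 + 0 + (0 + 0)) | (a.0 | b.(0 | 0)\{a}) :: =a=> n21, =b=> n20
  n16 = b.(0 + 0 + (0 + 0)) | (a.0 | (0 | 0)\{a}) :: =a=> n22, =b=> n20
  n17 = b.(0 + 0 + (0 + 0)) | (0 | b.(0 | 0)\{a}) :: =b=> n21, =b=> n22
  n18 = b.b.(0 + 0 + (0 + 0)) | (0 | (0 | 0)\{a}) :: =b=> n22
  n19 = (0 + 0 + (0 + 0)) | (0\{a} | (0 | 0)\{a}) :: ·
  n20 = (0 + 0 + (0 + 0)) | (a.0 | (0 | 0)\{a}) :: =a=> n23
  n21 = (0 + 0 + (0 + 0)) | (0 | b.(0 | 0)\{a}) :: =b=> n23
  n22 = b.(0 + 0 + (0 + 0)) | (0 | (0 | 0)\{a}) :: =b=> n23
  n23 = (0 + 0 + (0 + 0)) | (0 | (0 | 0)\{a}) :: ·
Coarsest stable partition (strong bisimilarity classes):
  B0 = {m0}
  B1 = {m4}
  B2 = {m1, m10, m11, m9, n1, n11}
  B3 = {m15, m16, m17, m18, m5, m6, n17, n18, n5, n6}
  B4 = {m12, m13, m20, m21, m22, n12, n13, n21, n22}
  B5 = {m19, m23, n19, n23}
  B6 = {m2, m3}
  B7 = {m7, m8}
  B8 = {m14}
  B9 = {n0}
  B10 = {n2, n3}
  B11 = {n10, n9}
  B12 = {n15, n16}
  B13 = {n20}
  B14 = {n7, n8}
  B15 = {n14}
  B16 = {n4}
m0 ∈ B0, n0 ∈ B9 → different blocks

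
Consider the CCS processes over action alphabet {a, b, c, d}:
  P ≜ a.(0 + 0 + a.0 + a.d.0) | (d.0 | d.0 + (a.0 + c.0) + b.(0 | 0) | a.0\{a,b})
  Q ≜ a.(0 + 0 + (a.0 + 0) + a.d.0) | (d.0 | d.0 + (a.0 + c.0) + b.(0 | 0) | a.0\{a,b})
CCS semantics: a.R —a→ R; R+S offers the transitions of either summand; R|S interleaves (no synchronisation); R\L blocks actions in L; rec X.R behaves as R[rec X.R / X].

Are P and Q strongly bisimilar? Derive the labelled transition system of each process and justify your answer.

bisimilar

LTS(P): 32 reachable states
  p0 = a.(0 + 0 + a.0 + a.d.0) | (d.0 | d.0 + (a.0 + c.0) + b.(0 | 0) | a.0\{a,b}) | --a--▸ p1, --a--▸ p2, --a--▸ p3, --b--▸ p4, --c--▸ p3, --d--▸ p5, --d--▸ p6
  p1 = (0 + 0 + a.0 + a.d.0) | (d.0 | d.0 + (a.0 + c.0) + b.(0 | 0) | a.0\{a,b}) | --a--▸ p10, --a--▸ p7, --a--▸ p8, --a--▸ p9, --b--▸ p11, --c--▸ p8, --d--▸ p12, --d--▸ p13
  p2 = a.(0 + 0 + a.0 + a.d.0) | (b.(0 | 0) | 0\{a,b}) | --a--▸ p7, --b--▸ p14
  p3 = a.(0 + 0 + a.0 + a.d.0) | 0 | --a--▸ p8
  p4 = a.(0 + 0 + a.0 + a.d.0) | (0 | 0 | a.0\{a,b}) | --a--▸ p11, --a--▸ p14
  p5 = a.(0 + 0 + a.0 + a.d.0) | (0 | d.0) | --a--▸ p12, --d--▸ p15
  p6 = a.(0 + 0 + a.0 + a.d.0) | (d.0 | 0) | --a--▸ p13, --d--▸ p15
  p7 = (0 + 0 + a.0 + a.d.0) | (b.(0 | 0) | 0\{a,b}) | --a--▸ p16, --a--▸ p17, --b--▸ p18
  p8 = (0 + 0 + a.0 + a.d.0) | 0 | --a--▸ p19, --a--▸ p20
  p9 = 0 | (d.0 | d.0 + (a.0 + c.0) + b.(0 | 0) | a.0\{a,b}) | --a--▸ p16, --a--▸ p19, --b--▸ p21, --c--▸ p19, --d--▸ p22, --d--▸ p23
  p10 = d.0 | (d.0 | d.0 + (a.0 + c.0) + b.(0 | 0) | a.0\{a,b}) | --a--▸ p17, --a--▸ p20, --b--▸ p24, --c--▸ p20, --d--▸ p25, --d--▸ p26, --d--▸ p9
  p11 = (0 + 0 + a.0 + a.d.0) | (0 | 0 | a.0\{a,b}) | --a--▸ p18, --a--▸ p21, --a--▸ p24
  p12 = (0 + 0 + a.0 + a.d.0) | (0 | d.0) | --a--▸ p22, --a--▸ p25, --d--▸ p27
  p13 = (0 + 0 + a.0 + a.d.0) | (d.0 | 0) | --a--▸ p23, --a--▸ p26, --d--▸ p27
  p14 = a.(0 + 0 + a.0 + a.d.0) | (0 | 0 | 0\{a,b}) | --a--▸ p18
  p15 = a.(0 + 0 + a.0 + a.d.0) | (0 | 0) | --a--▸ p27
  p16 = 0 | (b.(0 | 0) | 0\{a,b}) | --b--▸ p28
  p17 = d.0 | (b.(0 | 0) | 0\{a,b}) | --b--▸ p29, --d--▸ p16
  p18 = (0 + 0 + a.0 + a.d.0) | (0 | 0 | 0\{a,b}) | --a--▸ p28, --a--▸ p29
  p19 = 0 | 0 | deadlocked
  p20 = d.0 | 0 | --d--▸ p19
  p21 = 0 | (0 | 0 | a.0\{a,b}) | --a--▸ p28
  p22 = 0 | (0 | d.0) | --d--▸ p30
  p23 = 0 | (d.0 | 0) | --d--▸ p30
  p24 = d.0 | (0 | 0 | a.0\{a,b}) | --a--▸ p29, --d--▸ p21
  p25 = d.0 | (0 | d.0) | --d--▸ p22, --d--▸ p31
  p26 = d.0 | (d.0 | 0) | --d--▸ p23, --d--▸ p31
  p27 = (0 + 0 + a.0 + a.d.0) | (0 | 0) | --a--▸ p30, --a--▸ p31
  p28 = 0 | (0 | 0 | 0\{a,b}) | deadlocked
  p29 = d.0 | (0 | 0 | 0\{a,b}) | --d--▸ p28
  p30 = 0 | (0 | 0) | deadlocked
  p31 = d.0 | (0 | 0) | --d--▸ p30
LTS(Q): 32 reachable states
  q0 = a.(0 + 0 + (a.0 + 0) + a.d.0) | (d.0 | d.0 + (a.0 + c.0) + b.(0 | 0) | a.0\{a,b}) | --a--▸ q1, --a--▸ q2, --a--▸ q3, --b--▸ q4, --c--▸ q3, --d--▸ q5, --d--▸ q6
  q1 = (0 + 0 + (a.0 + 0) + a.d.0) | (d.0 | d.0 + (a.0 + c.0) + b.(0 | 0) | a.0\{a,b}) | --a--▸ q10, --a--▸ q7, --a--▸ q8, --a--▸ q9, --b--▸ q11, --c--▸ q8, --d--▸ q12, --d--▸ q13
  q2 = a.(0 + 0 + (a.0 + 0) + a.d.0) | (b.(0 | 0) | 0\{a,b}) | --a--▸ q7, --b--▸ q14
  q3 = a.(0 + 0 + (a.0 + 0) + a.d.0) | 0 | --a--▸ q8
  q4 = a.(0 + 0 + (a.0 + 0) + a.d.0) | (0 | 0 | a.0\{a,b}) | --a--▸ q11, --a--▸ q14
  q5 = a.(0 + 0 + (a.0 + 0) + a.d.0) | (0 | d.0) | --a--▸ q12, --d--▸ q15
  q6 = a.(0 + 0 + (a.0 + 0) + a.d.0) | (d.0 | 0) | --a--▸ q13, --d--▸ q15
  q7 = (0 + 0 + (a.0 + 0) + a.d.0) | (b.(0 | 0) | 0\{a,b}) | --a--▸ q16, --a--▸ q17, --b--▸ q18
  q8 = (0 + 0 + (a.0 + 0) + a.d.0) | 0 | --a--▸ q19, --a--▸ q20
  q9 = 0 | (d.0 | d.0 + (a.0 + c.0) + b.(0 | 0) | a.0\{a,b}) | --a--▸ q16, --a--▸ q19, --b--▸ q21, --c--▸ q19, --d--▸ q22, --d--▸ q23
  q10 = d.0 | (d.0 | d.0 + (a.0 + c.0) + b.(0 | 0) | a.0\{a,b}) | --a--▸ q17, --a--▸ q20, --b--▸ q24, --c--▸ q20, --d--▸ q25, --d--▸ q26, --d--▸ q9
  q11 = (0 + 0 + (a.0 + 0) + a.d.0) | (0 | 0 | a.0\{a,b}) | --a--▸ q18, --a--▸ q21, --a--▸ q24
  q12 = (0 + 0 + (a.0 + 0) + a.d.0) | (0 | d.0) | --a--▸ q22, --a--▸ q25, --d--▸ q27
  q13 = (0 + 0 + (a.0 + 0) + a.d.0) | (d.0 | 0) | --a--▸ q23, --a--▸ q26, --d--▸ q27
  q14 = a.(0 + 0 + (a.0 + 0) + a.d.0) | (0 | 0 | 0\{a,b}) | --a--▸ q18
  q15 = a.(0 + 0 + (a.0 + 0) + a.d.0) | (0 | 0) | --a--▸ q27
  q16 = 0 | (b.(0 | 0) | 0\{a,b}) | --b--▸ q28
  q17 = d.0 | (b.(0 | 0) | 0\{a,b}) | --b--▸ q29, --d--▸ q16
  q18 = (0 + 0 + (a.0 + 0) + a.d.0) | (0 | 0 | 0\{a,b}) | --a--▸ q28, --a--▸ q29
  q19 = 0 | 0 | deadlocked
  q20 = d.0 | 0 | --d--▸ q19
  q21 = 0 | (0 | 0 | a.0\{a,b}) | --a--▸ q28
  q22 = 0 | (0 | d.0) | --d--▸ q30
  q23 = 0 | (d.0 | 0) | --d--▸ q30
  q24 = d.0 | (0 | 0 | a.0\{a,b}) | --a--▸ q29, --d--▸ q21
  q25 = d.0 | (0 | d.0) | --d--▸ q22, --d--▸ q31
  q26 = d.0 | (d.0 | 0) | --d--▸ q23, --d--▸ q31
  q27 = (0 + 0 + (a.0 + 0) + a.d.0) | (0 | 0) | --a--▸ q30, --a--▸ q31
  q28 = 0 | (0 | 0 | 0\{a,b}) | deadlocked
  q29 = d.0 | (0 | 0 | 0\{a,b}) | --d--▸ q28
  q30 = 0 | (0 | 0) | deadlocked
  q31 = d.0 | (0 | 0) | --d--▸ q30
Partition-refinement fixed point:
  B0 = {p0, q0}
  B1 = {p5, p6, q5, q6}
  B2 = {p14, p15, p3, q14, q15, q3}
  B3 = {p18, p27, p8, q18, q27, q8}
  B4 = {p19, p28, p30, q19, q28, q30}
  B5 = {p20, p22, p23, p29, p31, q20, q22, q23, q29, q31}
  B6 = {p12, p13, q12, q13}
  B7 = {p25, p26, q25, q26}
  B8 = {p4, q4}
  B9 = {p11, q11}
  B10 = {p21, q21}
  B11 = {p24, q24}
  B12 = {p2, q2}
  B13 = {p7, q7}
  B14 = {p16, q16}
  B15 = {p17, q17}
  B16 = {p1, q1}
  B17 = {p9, q9}
  B18 = {p10, q10}
p0 ∈ B0, q0 ∈ B0 → same block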